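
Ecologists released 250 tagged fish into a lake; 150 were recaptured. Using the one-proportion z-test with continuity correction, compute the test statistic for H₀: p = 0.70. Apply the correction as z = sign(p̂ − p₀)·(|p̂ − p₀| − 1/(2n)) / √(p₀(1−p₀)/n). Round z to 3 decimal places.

Sample proportion p̂ = 150/250 = 0.60000. p̂ − p₀ = -0.100000.
1/(2n) = 0.002000.
Corrected numerator: |-0.100000| − 0.002000 = 0.098000.
SE₀ = √(0.70·0.30/250) = 0.028983.
z = (−)0.098000/0.028983 = -3.381.

z = -3.381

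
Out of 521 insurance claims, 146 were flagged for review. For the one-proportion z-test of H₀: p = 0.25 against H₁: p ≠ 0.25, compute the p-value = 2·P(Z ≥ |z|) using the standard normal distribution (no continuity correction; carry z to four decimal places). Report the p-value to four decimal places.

p-value = 0.1110

p̂ = 146/521 = 0.28023.
SE₀ = √(0.25·0.75/521) = 0.018971.
z = (p̂ − p₀)/SE = (146/521 − 0.25)/0.018971 ≈ 1.5935.
From the standard normal, 2·P(Z ≥ |z|) = 0.1110.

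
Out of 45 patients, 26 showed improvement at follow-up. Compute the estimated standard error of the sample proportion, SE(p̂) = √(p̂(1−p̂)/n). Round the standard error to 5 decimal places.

SE = 0.07363

The sample proportion is 26/45 = 0.57778.
p̂(1−p̂) = 0.243950.
SE = √(0.243950/45) = √0.005421111 = 0.07363.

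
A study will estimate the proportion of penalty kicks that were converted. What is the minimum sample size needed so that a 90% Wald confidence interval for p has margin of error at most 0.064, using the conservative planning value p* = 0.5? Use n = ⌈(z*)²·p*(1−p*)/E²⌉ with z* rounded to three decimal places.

The 90% critical value is z* = 1.645.
p*(1−p*) = 0.50·0.50 = 0.2500.
Required n before rounding: 2.706025 × 0.2500 / 0.064² = 165.163.
Rounding up, n = 166.

n = 166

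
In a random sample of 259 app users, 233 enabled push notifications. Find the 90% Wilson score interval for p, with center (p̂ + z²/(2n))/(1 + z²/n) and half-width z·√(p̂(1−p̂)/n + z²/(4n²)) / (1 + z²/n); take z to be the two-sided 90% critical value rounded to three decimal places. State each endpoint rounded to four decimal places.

(0.8646, 0.9263)

Here p̂ = 233/259 = 0.89961 and z = 1.645 (z² = 2.706025).
1 + z²/n = 1.010448.
Adjusted center: (0.89961 + z²/(2n))/1.010448 = 0.89548.
Radicand: p̂(1−p̂)/n + z²/(4n²) = 0.000348682 + 0.000010085 = 0.000358767.
Half-width = z·√(radicand)/denom = 1.645·0.018941/1.010448 = 0.03084.
So the interval runs from 0.8646 to 0.9263.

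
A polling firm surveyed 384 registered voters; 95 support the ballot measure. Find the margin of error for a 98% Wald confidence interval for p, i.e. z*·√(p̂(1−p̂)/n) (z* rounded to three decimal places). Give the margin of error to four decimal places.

ME = 0.0512

Sample proportion p̂ = 95/384 = 0.24740.
SE(p̂) = √(0.24740·0.75260/384) = 0.022020.
z* = 2.326 at the 98% level.
So ME = 0.0512.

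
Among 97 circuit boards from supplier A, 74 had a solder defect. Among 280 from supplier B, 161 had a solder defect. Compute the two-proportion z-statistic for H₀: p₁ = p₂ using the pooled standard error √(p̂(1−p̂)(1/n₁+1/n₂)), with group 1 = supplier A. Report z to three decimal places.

z = 3.291

Sample proportions: p̂₁ = 74/97 = 0.76289 and p̂₂ = 161/280 = 0.57500.
Pooled p̂ = (74+161)/(97+280) = 235/377 = 0.62334.
Pooled SE = √[0.2347867·0.01388071] ≈ 0.057088.
z = (p̂₁ − p̂₂)/SE = (0.76289 − 0.57500)/0.057088 = 0.18789/0.057088 = 3.291.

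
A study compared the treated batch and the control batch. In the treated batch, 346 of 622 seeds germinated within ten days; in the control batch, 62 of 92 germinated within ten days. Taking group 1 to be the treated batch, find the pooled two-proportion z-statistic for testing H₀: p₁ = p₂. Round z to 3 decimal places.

z = -2.128

p̂₁ = 346/622 = 0.55627, p̂₂ = 62/92 = 0.67391.
Pooled p̂ = (346+62)/(622+92) = 408/714 = 0.57143.
SE = √[p̂(1−p̂)(1/n₁+1/n₂)] = √[0.57143·0.42857·(1/622+1/92)] ≈ 0.055278.
z = -0.11764/0.055278 = -2.128.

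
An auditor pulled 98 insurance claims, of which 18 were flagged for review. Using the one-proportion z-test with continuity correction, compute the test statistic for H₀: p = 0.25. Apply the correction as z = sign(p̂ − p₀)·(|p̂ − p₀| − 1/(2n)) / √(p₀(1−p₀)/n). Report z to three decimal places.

z = -1.400

The sample proportion is 18/98 = 0.18367. p̂ − p₀ = -0.066327.
Continuity correction 1/(2n) = 1/196 = 0.005102.
Corrected numerator: |-0.066327| − 0.005102 = 0.061225.
Null standard error: √(0.25·0.75/98) = √0.001913265 = 0.043741.
z = −0.061225/0.043741 = -1.400.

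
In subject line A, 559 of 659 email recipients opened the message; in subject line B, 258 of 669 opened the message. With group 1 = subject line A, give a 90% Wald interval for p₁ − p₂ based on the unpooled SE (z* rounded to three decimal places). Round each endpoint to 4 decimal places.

p̂₁ = 0.84825, p̂₂ = 0.38565, so the observed difference is 0.46260.
SE = √(0.000195324 + 0.000354147) = √0.000549471 = 0.023441.
The 90% critical value is z* = 1.645. Margin of error = 0.03856.
Interval: 0.46260 ± 0.03856 → (0.4240, 0.5012).

(0.4240, 0.5012)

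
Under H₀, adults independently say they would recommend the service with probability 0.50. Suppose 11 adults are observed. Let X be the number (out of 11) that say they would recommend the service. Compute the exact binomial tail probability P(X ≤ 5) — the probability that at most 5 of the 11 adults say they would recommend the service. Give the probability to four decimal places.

X ~ Binomial(n=11, p=0.50).
P(X ≤ 5) = Σ_{j=0}^{5} C(11,j)·0.50^j·0.50^{11−j}.
= 0.000488 + 0.005371 + 0.026855 + 0.080566 + 0.161133 + 0.225586 = 0.5000.

P = 0.5000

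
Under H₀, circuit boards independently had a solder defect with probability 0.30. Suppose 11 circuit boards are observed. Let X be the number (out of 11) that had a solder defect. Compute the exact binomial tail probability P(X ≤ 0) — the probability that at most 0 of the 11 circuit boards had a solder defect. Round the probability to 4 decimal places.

X ~ Binomial(n=11, p=0.30).
P(X ≤ 0) = C(11,0)·0.30^0·0.70^11.
= 0.019773 = 0.0198.

P = 0.0198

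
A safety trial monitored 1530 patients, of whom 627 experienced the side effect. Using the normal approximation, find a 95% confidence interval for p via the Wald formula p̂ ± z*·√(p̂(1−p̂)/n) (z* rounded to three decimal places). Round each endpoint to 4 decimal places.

Sample proportion p̂ = 627/1530 = 0.40980.
SE = √(p̂(1−p̂)/n) = √(0.241865/1530) = 0.012573.
The 95% critical value is z* = 1.960.
Margin of error: 1.960 × 0.012573 = 0.02464.
CI: 0.40980 ± 0.02464 = (0.3852, 0.4344).

(0.3852, 0.4344)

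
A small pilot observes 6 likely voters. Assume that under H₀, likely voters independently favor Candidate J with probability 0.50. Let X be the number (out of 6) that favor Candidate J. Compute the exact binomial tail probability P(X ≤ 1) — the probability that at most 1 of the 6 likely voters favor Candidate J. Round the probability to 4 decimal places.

X ~ Binomial(n=6, p=0.50).
P(X ≤ 1) = C(6,0)·0.50^0·0.50^6 + C(6,1)·0.50^1·0.50^5.
= 0.015625 + 0.093750 = 0.1094.

P = 0.1094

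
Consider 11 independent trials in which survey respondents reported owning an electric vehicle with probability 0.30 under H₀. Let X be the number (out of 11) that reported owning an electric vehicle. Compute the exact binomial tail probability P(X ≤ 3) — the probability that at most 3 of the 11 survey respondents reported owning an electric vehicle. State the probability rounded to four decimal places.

X ~ Binomial(n=11, p=0.30).
P(X ≤ 3) = C(11,0)·0.30^0·0.70^11 + C(11,1)·0.30^1·0.70^10 + C(11,2)·0.30^2·0.70^9 + C(11,3)·0.30^3·0.70^8.
= 0.019773 + 0.093217 + 0.199750 + 0.256822 = 0.5696.

P = 0.5696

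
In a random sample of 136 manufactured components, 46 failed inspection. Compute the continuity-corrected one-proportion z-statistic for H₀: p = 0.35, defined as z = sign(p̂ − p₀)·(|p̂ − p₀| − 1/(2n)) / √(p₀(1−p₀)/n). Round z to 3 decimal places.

Sample proportion p̂ = 46/136 = 0.33824. p̂ − p₀ = -0.011765.
Continuity correction 1/(2n) = 1/272 = 0.003676.
Corrected numerator: |-0.011765| − 0.003676 = 0.008089.
SE₀ = √(0.35·0.65/136) = 0.040900.
z = (−)0.008089/0.040900 = -0.198.

z = -0.198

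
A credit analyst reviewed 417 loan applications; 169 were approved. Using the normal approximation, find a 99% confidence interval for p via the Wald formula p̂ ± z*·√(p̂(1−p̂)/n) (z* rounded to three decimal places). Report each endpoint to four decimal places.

(0.3433, 0.4672)

Sample proportion p̂ = 169/417 = 0.40528.
Standard error of p̂: √(0.241027/417) = √0.000578003 = 0.024042.
The 99% critical value is z* = 2.576.
Margin = 2.576·0.024042 = 0.06193.
Interval: 0.40528 ± 0.06193 → (0.3433, 0.4672).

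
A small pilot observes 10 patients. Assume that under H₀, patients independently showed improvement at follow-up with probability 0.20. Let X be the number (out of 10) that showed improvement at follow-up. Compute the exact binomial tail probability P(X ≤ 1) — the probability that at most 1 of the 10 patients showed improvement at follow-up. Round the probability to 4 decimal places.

P = 0.3758

X is binomial with n = 10 and p = 0.20.
P(X ≤ 1) = C(10,0)·0.20^0·0.80^10 + C(10,1)·0.20^1·0.80^9.
= 0.107374 + 0.268435 = 0.3758.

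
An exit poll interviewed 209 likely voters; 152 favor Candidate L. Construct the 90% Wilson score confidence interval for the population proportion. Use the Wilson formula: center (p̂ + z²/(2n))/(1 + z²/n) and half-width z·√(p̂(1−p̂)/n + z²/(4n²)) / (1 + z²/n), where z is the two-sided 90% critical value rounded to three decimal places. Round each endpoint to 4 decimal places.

p̂ = 152/209 = 0.72727; z = 1.645, so z² = 2.706025.
Denominator 1 + z²/n = 1 + 2.706025/209 = 1.012947.
Adjusted center: (0.72727 + z²/(2n))/1.012947 = 0.72437.
Radicand: p̂(1−p̂)/n + z²/(4n²) = 0.000949029 + 0.000015487 = 0.000964516.
Half-width = z·√(radicand)/denom = 1.645·0.031057/1.012947 = 0.05044.
So the interval runs from 0.6739 to 0.7748.

(0.6739, 0.7748)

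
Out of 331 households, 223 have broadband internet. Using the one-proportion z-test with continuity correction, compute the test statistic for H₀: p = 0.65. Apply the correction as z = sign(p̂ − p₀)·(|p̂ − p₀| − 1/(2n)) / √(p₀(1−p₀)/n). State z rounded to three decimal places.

p̂ = 223/331 = 0.67372. p̂ − p₀ = 0.023716.
Continuity correction 1/(2n) = 1/662 = 0.001511.
Corrected numerator: |0.023716| − 0.001511 = 0.022205.
Under H₀, SE = √(p₀(1−p₀)/n) = √(0.65·0.35/331) = √0.000687311 = 0.026217.
z = (+)0.022205/0.026217 = 0.847.

z = 0.847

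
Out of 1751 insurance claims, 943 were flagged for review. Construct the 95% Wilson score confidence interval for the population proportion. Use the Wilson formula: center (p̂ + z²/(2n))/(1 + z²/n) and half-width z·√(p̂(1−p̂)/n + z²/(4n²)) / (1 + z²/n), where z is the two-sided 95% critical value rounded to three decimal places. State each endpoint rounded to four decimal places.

(0.5151, 0.5618)

Here p̂ = 943/1751 = 0.53855 and z = 1.960 (z² = 3.841600).
1 + z²/n = 1.002194.
Center = (0.53855 + 0.001097)/1.002194 = 0.53847.
Radicand: p̂(1−p̂)/n + z²/(4n²) = 0.000141927 + 0.000000313 = 0.000142240.
Half-width = z·√(radicand)/denom = 1.960·0.011926/1.002194 = 0.02332.
CI: 0.53847 ± 0.02332 = (0.5151, 0.5618).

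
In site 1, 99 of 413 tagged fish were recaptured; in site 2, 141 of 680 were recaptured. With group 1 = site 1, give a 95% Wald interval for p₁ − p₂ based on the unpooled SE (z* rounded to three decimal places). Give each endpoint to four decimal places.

p̂₁ = 99/413 = 0.23971, p̂₂ = 141/680 = 0.20735; p̂₁ − p̂₂ = 0.03236.
SE = √(0.000441280 + 0.000241702) = √0.000682982 = 0.026134.
z* = 1.960 at the 95% level. Margin = 1.960·0.026134 = 0.05122.
Interval: 0.03236 ± 0.05122 → (-0.0189, 0.0836).

(-0.0189, 0.0836)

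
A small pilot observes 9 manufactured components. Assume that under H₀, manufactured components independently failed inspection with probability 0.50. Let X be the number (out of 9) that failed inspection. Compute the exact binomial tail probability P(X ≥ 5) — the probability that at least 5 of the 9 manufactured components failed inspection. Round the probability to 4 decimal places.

P = 0.5000

X is binomial with n = 9 and p = 0.50.
P(X ≥ 5) = Σ_{j=5}^{9} C(9,j)·0.50^j·0.50^{9−j}.
= 0.246094 + 0.164062 + 0.070312 + 0.017578 + 0.001953 = 0.5000.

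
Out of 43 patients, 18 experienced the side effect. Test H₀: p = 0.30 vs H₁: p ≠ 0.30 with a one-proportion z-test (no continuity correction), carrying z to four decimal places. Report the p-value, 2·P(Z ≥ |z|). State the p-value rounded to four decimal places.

p-value = 0.0897

Sample proportion p̂ = 18/43 = 0.41860.
Null standard error: √(0.30·0.70/43) = √0.004883721 = 0.069884.
z = (p̂ − p₀)/SE = (18/43 − 0.30)/0.069884 ≈ 1.6972.
From the standard normal, 2·P(Z ≥ |z|) = 0.0897.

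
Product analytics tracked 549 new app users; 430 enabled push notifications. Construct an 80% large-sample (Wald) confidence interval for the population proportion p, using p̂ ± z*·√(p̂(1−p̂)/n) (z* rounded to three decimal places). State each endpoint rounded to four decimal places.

Sample proportion p̂ = 430/549 = 0.78324.
Standard error of p̂: √(0.169774/549) = √0.000309242 = 0.017585.
For 80% confidence, z* = 1.282.
Margin of error: 1.282 × 0.017585 = 0.02254.
CI: 0.78324 ± 0.02254 = (0.7607, 0.8058).

(0.7607, 0.8058)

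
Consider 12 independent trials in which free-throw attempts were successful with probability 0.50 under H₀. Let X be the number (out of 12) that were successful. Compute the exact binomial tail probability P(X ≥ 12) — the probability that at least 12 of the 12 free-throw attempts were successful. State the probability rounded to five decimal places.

X ~ Binomial(n=12, p=0.50).
P(X ≥ 12) = C(12,12)·0.50^12·0.50^0.
= 0.000244 = 0.00024.

P = 0.00024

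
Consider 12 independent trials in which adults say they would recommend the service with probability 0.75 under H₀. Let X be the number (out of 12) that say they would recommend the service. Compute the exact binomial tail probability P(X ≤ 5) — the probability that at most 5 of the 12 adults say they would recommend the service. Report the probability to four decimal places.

P = 0.0143

X is binomial with n = 12 and p = 0.75.
P(X ≤ 5) = Σ_{j=0}^{5} C(12,j)·0.75^j·0.25^{12−j}.
= 0.000000 + 0.000002 + 0.000035 + 0.000354 + 0.002390 + 0.011471 = 0.0143.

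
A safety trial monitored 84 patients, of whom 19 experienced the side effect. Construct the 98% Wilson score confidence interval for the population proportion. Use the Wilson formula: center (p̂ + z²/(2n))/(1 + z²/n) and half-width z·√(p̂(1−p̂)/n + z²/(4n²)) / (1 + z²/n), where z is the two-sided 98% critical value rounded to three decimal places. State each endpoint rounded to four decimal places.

(0.1385, 0.3470)

p̂ = 19/84 = 0.22619; z = 2.326, so z² = 5.410276.
1 + z²/n = 1.064408.
Center = (0.22619 + 0.032204)/1.064408 = 0.24276.
Radicand: p̂(1−p̂)/n + z²/(4n²) = 0.002083671 + 0.000191691 = 0.002275362.
Half-width = 2.326·√0.002275362/1.064408 = 0.10424.
So the interval runs from 0.1385 to 0.3470.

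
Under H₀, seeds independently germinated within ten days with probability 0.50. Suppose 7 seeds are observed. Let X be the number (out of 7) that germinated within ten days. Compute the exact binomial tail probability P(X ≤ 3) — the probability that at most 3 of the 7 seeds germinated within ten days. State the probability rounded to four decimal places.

X ~ Binomial(n=7, p=0.50).
P(X ≤ 3) = C(7,0)·0.50^0·0.50^7 + C(7,1)·0.50^1·0.50^6 + C(7,2)·0.50^2·0.50^5 + C(7,3)·0.50^3·0.50^4.
= 0.007812 + 0.054688 + 0.164062 + 0.273438 = 0.5000.

P = 0.5000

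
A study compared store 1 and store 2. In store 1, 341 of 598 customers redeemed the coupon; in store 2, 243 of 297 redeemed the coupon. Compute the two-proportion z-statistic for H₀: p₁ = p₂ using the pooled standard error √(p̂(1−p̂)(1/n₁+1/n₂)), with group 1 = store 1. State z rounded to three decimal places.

z = -7.335

Sample proportions: p̂₁ = 341/598 = 0.57023 and p̂₂ = 243/297 = 0.81818.
Pooled p̂ = (341+243)/(598+297) = 584/895 = 0.65251.
Pooled SE = √[0.2267395·0.00503924] ≈ 0.033802.
z = (p̂₁ − p̂₂)/SE = (0.57023 − 0.81818)/0.033802 = -0.24795/0.033802 = -7.335.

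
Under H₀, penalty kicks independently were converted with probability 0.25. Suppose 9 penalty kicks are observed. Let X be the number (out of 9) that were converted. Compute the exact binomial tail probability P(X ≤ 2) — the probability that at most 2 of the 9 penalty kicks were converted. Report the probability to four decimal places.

X ~ Binomial(n=9, p=0.25).
P(X ≤ 2) = C(9,0)·0.25^0·0.75^9 + C(9,1)·0.25^1·0.75^8 + C(9,2)·0.25^2·0.75^7.
= 0.075085 + 0.225254 + 0.300339 = 0.6007.

P = 0.6007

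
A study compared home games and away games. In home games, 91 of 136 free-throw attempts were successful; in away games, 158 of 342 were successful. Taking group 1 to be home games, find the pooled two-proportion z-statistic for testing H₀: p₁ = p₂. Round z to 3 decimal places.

p̂₁ = 91/136 = 0.66912, p̂₂ = 158/342 = 0.46199.
Pooling: p̂ = 249/478 = 0.52092.
Pooled SE = √[0.2495623·0.01027692] ≈ 0.050643.
z = 0.20713/0.050643 = 4.090.

z = 4.090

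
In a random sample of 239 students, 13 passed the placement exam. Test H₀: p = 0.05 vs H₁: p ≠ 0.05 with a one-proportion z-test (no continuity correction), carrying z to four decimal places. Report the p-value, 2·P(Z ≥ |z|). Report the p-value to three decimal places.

p-value = 0.755

Sample proportion p̂ = 13/239 = 0.05439.
SE₀ = √(0.05·0.95/239) = 0.014098.
z = (p̂ − p₀)/SE = (13/239 − 0.05)/0.014098 ≈ 0.3116.
p-value = 2·P(Z ≥ |z|) with z = 0.3116 → 0.755.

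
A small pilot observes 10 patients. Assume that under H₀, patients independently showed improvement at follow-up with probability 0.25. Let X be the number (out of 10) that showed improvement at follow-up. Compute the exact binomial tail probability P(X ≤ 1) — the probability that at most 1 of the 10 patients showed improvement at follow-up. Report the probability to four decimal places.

P = 0.2440

X is binomial with n = 10 and p = 0.25.
P(X ≤ 1) = C(10,0)·0.25^0·0.75^10 + C(10,1)·0.25^1·0.75^9.
= 0.056314 + 0.187712 = 0.2440.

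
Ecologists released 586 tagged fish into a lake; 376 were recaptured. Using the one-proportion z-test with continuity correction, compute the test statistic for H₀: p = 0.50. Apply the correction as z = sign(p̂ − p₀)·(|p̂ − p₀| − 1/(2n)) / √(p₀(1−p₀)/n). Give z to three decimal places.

z = 6.816

The sample proportion is 376/586 = 0.64164. p̂ − p₀ = 0.141638.
Continuity correction 1/(2n) = 1/1172 = 0.000853.
Corrected numerator: |0.141638| − 0.000853 = 0.140785.
SE₀ = √(0.50·0.50/586) = 0.020655.
z = (+)0.140785/0.020655 = 6.816.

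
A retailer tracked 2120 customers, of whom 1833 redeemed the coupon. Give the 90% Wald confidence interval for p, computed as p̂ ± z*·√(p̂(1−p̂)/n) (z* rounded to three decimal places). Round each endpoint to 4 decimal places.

Sample proportion p̂ = 1833/2120 = 0.86462.
Standard error of p̂: √(0.117050/2120) = √0.000055212 = 0.007431.
For 90% confidence, z* = 1.645.
Margin of error: 1.645 × 0.007431 = 0.01222.
CI: 0.86462 ± 0.01222 = (0.8524, 0.8768).

(0.8524, 0.8768)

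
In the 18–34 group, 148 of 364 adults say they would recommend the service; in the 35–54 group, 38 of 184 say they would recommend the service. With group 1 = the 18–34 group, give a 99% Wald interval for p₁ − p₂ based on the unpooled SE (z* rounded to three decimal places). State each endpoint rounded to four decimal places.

p̂₁ = 0.40659, p̂₂ = 0.20652, so the observed difference is 0.20007.
Unpooled SE = √(p̂₁(1−p̂₁)/n₁ + p̂₂(1−p̂₂)/n₂) = √(0.000662844 + 0.000890601) = 0.039414.
z* = 2.576 at the 99% level. Margin of error = 0.10153.
So the interval runs from 0.0985 to 0.3016.

(0.0985, 0.3016)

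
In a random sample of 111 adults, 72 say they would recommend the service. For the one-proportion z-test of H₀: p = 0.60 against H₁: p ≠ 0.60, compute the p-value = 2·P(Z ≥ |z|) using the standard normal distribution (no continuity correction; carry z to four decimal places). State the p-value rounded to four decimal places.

p-value = 0.2955

Sample proportion p̂ = 72/111 = 0.64865.
Under H₀, SE = √(p₀(1−p₀)/n) = √(0.60·0.40/111) = √0.002162162 = 0.046499.
z = (p̂ − p₀)/SE = (72/111 − 0.60)/0.046499 ≈ 1.0462.
From the standard normal, 2·P(Z ≥ |z|) = 0.2955.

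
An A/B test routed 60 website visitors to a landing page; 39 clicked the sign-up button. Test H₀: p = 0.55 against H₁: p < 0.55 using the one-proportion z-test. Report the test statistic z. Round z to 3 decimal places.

p̂ = 39/60 = 0.65000.
SE₀ = √(0.55·0.45/60) = 0.064226.
z = (p̂ − p₀)/SE = (0.65000 − 0.55)/0.064226 = 1.557.

z = 1.557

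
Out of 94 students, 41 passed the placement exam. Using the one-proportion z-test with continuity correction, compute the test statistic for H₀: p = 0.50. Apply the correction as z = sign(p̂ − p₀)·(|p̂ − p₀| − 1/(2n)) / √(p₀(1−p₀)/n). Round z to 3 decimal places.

z = -1.135

p̂ = 41/94 = 0.43617. p̂ − p₀ = -0.063830.
1/(2n) = 0.005319.
Corrected numerator: |-0.063830| − 0.005319 = 0.058511.
Null standard error: √(0.50·0.50/94) = √0.002659574 = 0.051571.
z = (−)0.058511/0.051571 = -1.135.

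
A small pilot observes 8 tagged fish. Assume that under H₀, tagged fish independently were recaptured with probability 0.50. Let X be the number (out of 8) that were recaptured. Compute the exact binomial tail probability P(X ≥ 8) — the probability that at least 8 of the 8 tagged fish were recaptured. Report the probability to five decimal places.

P = 0.00391

X is binomial with n = 8 and p = 0.50.
P(X ≥ 8) = C(8,8)·0.50^8·0.50^0.
= 0.003906 = 0.00391.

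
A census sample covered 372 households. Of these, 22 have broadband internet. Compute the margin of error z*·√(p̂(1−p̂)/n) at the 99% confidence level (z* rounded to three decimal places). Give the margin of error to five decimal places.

With x = 22 successes in n = 372, p̂ = 0.05914.
Standard error of p̂: √(0.055642/372) = √0.000149576 = 0.012230.
z* = 2.576 at the 99% level.
So ME = 0.03150.

ME = 0.03150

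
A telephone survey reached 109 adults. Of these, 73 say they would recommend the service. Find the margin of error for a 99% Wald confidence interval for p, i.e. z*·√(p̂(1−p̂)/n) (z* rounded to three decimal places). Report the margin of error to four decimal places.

ME = 0.1160

With x = 73 successes in n = 109, p̂ = 0.66972.
SE = √(p̂(1−p̂)/n) = √(0.221194/109) = 0.045048.
For 99% confidence, z* = 2.576.
Margin of error = z*·SE = 2.576 × 0.045048 = 0.1160.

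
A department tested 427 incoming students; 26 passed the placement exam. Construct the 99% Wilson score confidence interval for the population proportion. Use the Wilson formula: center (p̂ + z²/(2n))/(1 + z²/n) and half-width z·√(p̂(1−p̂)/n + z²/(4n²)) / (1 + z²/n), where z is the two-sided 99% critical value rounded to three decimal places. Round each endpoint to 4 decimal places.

(0.0373, 0.0979)

p̂ = 26/427 = 0.06089; z = 2.576, so z² = 6.635776.
1 + z²/n = 1.015540.
Center = (0.06089 + 0.007770)/1.015540 = 0.06761.
Radicand: p̂(1−p̂)/n + z²/(4n²) = 0.000133917 + 0.000009099 = 0.000143016.
Half-width = 2.576·√0.000143016/1.015540 = 0.03033.
So the interval runs from 0.0373 to 0.0979.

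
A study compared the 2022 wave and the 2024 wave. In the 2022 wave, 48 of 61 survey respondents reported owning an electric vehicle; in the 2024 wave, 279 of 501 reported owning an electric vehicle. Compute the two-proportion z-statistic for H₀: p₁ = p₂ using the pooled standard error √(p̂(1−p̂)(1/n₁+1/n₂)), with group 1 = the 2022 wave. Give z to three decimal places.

p̂₁ = 48/61 = 0.78689, p̂₂ = 279/501 = 0.55689.
Pooled p̂ = (48+279)/(61+501) = 327/562 = 0.58185.
SE = √[p̂(1−p̂)(1/n₁+1/n₂)] = √[0.58185·0.41815·(1/61+1/501)] ≈ 0.066889.
z = (p̂₁ − p̂₂)/SE = (0.78689 − 0.55689)/0.066889 = 0.23000/0.066889 = 3.439.

z = 3.439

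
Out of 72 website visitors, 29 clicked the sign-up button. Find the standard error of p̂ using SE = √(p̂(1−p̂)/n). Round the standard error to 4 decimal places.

Sample proportion p̂ = 29/72 = 0.40278.
p̂(1−p̂) = 0.40278·0.59722 = 0.240548.
SE = √(0.240548/72) = √0.003340944 = 0.0578.

SE = 0.0578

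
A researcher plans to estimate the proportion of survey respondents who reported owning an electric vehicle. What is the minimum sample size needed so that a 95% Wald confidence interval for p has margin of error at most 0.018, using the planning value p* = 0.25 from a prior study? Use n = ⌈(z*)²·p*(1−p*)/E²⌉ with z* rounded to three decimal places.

For 95% confidence, z* = 1.960.
p*(1−p*) = 0.25·0.75 = 0.1875.
Required n before rounding: 3.841600 × 0.1875 / 0.018² = 2223.148.
⌈2223.148⌉ = 2224.

n = 2224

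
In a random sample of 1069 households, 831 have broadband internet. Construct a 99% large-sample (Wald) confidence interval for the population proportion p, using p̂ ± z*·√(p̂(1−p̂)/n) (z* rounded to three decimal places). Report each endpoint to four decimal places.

(0.7446, 0.8101)

The sample proportion is 831/1069 = 0.77736.
SE = √(p̂(1−p̂)/n) = √(0.173070/1069) = 0.012724.
For 99% confidence, z* = 2.576.
Margin of error: 2.576 × 0.012724 = 0.03278.
CI: 0.77736 ± 0.03278 = (0.7446, 0.8101).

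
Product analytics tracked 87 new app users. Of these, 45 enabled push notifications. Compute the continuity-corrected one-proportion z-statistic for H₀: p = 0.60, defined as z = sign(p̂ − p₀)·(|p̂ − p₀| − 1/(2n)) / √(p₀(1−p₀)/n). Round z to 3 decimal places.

z = -1.466

p̂ = 45/87 = 0.51724. p̂ − p₀ = -0.082759.
1/(2n) = 0.005747.
Corrected numerator: |-0.082759| − 0.005747 = 0.077012.
SE₀ = √(0.60·0.40/87) = 0.052523.
z = (−)0.077012/0.052523 = -1.466.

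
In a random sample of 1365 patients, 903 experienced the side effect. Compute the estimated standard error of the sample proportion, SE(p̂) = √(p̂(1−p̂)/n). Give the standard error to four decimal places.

Sample proportion p̂ = 903/1365 = 0.66154.
p̂(1−p̂) = 0.223905.
SE = √(0.223905/1365) = 0.0128.

SE = 0.0128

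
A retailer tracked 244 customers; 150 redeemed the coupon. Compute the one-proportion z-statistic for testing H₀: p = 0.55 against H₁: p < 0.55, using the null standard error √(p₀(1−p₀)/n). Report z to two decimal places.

z = 2.03

The sample proportion is 150/244 = 0.61475.
Under H₀, SE = √(p₀(1−p₀)/n) = √(0.55·0.45/244) = √0.001014344 = 0.031849.
Test statistic: z = 0.06475/0.031849 = 2.03.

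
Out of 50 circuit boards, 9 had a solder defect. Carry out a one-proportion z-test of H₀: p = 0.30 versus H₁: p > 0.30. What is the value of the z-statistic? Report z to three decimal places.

p̂ = 9/50 = 0.18000.
Under H₀, SE = √(p₀(1−p₀)/n) = √(0.30·0.70/50) = √0.004200000 = 0.064807.
z = (0.18000 − 0.30)/0.064807 = -0.12000/0.064807 = -1.852.

z = -1.852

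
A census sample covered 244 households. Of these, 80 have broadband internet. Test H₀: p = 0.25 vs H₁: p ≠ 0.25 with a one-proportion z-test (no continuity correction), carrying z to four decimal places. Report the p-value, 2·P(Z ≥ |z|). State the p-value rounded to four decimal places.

The sample proportion is 80/244 = 0.32787.
Under H₀, SE = √(p₀(1−p₀)/n) = √(0.25·0.75/244) = √0.000768443 = 0.027721.
Test statistic (full precision, shown to 4 dp): z = (80/244 − 0.25)/SE₀ ≈ 2.8090.
From the standard normal, 2·P(Z ≥ |z|) = 0.0050.

p-value = 0.0050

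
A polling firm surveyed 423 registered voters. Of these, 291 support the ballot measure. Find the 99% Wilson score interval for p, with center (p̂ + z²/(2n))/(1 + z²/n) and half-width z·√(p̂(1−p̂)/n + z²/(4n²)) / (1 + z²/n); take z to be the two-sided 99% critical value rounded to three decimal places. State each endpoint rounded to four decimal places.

(0.6274, 0.7427)

Here p̂ = 291/423 = 0.68794 and z = 2.576 (z² = 6.635776).
Denominator 1 + z²/n = 1 + 6.635776/423 = 1.015687.
Center = (0.68794 + 0.007844)/1.015687 = 0.68504.
Radicand: p̂(1−p̂)/n + z²/(4n²) = 0.000507511 + 0.000009272 = 0.000516783.
Half-width = z·√(radicand)/denom = 2.576·0.022733/1.015687 = 0.05766.
CI: 0.68504 ± 0.05766 = (0.6274, 0.7427).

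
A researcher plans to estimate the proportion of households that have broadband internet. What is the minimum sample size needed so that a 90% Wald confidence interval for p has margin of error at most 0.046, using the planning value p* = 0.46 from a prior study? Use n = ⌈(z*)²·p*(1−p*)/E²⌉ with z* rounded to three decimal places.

n = 318

z* = 1.645 at the 90% level.
p*(1−p*) = 0.46·0.54 = 0.2484.
Required n before rounding: 2.706025 × 0.2484 / 0.046² = 317.664.
Rounding up, n = 318.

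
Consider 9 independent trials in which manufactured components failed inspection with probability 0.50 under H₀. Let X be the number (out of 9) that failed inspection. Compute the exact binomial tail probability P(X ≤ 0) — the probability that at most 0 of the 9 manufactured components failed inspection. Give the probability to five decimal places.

P = 0.00195

X ~ Binomial(n=9, p=0.50).
P(X ≤ 0) = C(9,0)·0.50^0·0.50^9.
= 0.001953 = 0.00195.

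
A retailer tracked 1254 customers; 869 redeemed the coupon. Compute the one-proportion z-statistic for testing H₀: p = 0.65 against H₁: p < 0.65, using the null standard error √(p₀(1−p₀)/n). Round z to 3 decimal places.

With x = 869 successes in n = 1254, p̂ = 0.69298.
SE₀ = √(0.65·0.35/1254) = 0.013469.
Test statistic: z = 0.04298/0.013469 = 3.191.

z = 3.191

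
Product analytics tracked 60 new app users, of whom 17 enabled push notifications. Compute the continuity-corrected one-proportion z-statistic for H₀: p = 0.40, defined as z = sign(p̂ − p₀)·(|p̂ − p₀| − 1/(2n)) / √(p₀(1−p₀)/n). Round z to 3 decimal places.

z = -1.713

Sample proportion p̂ = 17/60 = 0.28333. p̂ − p₀ = -0.116667.
1/(2n) = 0.008333.
Corrected numerator: |-0.116667| − 0.008333 = 0.108334.
SE₀ = √(0.40·0.60/60) = 0.063246.
z = (−)0.108334/0.063246 = -1.713.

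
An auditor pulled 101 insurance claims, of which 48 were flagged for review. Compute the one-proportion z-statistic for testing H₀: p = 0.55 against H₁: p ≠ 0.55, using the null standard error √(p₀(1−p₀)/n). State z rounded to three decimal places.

z = -1.510

p̂ = 48/101 = 0.47525.
SE₀ = √(0.55·0.45/101) = 0.049502.
Test statistic: z = -0.07475/0.049502 = -1.510.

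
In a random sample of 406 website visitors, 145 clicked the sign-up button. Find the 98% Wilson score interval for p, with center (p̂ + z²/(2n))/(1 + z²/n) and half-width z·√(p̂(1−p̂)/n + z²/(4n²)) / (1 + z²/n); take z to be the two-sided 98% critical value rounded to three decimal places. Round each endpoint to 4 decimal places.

(0.3040, 0.4140)

p̂ = 145/406 = 0.35714; z = 2.326, so z² = 5.410276.
Denominator 1 + z²/n = 1 + 5.410276/406 = 1.013326.
Adjusted center: (0.35714 + z²/(2n))/1.013326 = 0.35902.
Radicand: p̂(1−p̂)/n + z²/(4n²) = 0.000565497 + 0.000008206 = 0.000573703.
Half-width = 2.326·√0.000573703/1.013326 = 0.05498.
Interval: 0.35902 ± 0.05498 → (0.3040, 0.4140).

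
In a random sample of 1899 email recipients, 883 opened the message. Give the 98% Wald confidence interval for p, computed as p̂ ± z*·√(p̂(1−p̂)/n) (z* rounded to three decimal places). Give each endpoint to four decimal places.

With x = 883 successes in n = 1899, p̂ = 0.46498.
SE(p̂) = √(0.46498·0.53502/1899) = 0.011446.
For 98% confidence, z* = 2.326.
Margin of error: 2.326 × 0.011446 = 0.02662.
CI: 0.46498 ± 0.02662 = (0.4384, 0.4916).

(0.4384, 0.4916)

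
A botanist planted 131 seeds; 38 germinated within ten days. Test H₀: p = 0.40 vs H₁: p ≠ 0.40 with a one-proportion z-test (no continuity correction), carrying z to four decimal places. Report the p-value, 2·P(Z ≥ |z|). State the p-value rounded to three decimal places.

p-value = 0.010

Sample proportion p̂ = 38/131 = 0.29008.
SE₀ = √(0.40·0.60/131) = 0.042803.
Test statistic (full precision, shown to 4 dp): z = (38/131 − 0.40)/SE₀ ≈ -2.5682.
p-value = 2·P(Z ≥ |z|) with z = -2.5682 → 0.010.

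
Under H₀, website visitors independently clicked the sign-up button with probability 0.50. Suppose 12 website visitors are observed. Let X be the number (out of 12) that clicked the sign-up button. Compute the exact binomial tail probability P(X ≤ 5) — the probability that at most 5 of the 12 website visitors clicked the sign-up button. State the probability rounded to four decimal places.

P = 0.3872

X is binomial with n = 12 and p = 0.50.
P(X ≤ 5) = Σ_{j=0}^{5} C(12,j)·0.50^j·0.50^{12−j}.
= 0.000244 + 0.002930 + 0.016113 + 0.053711 + 0.120850 + 0.193359 = 0.3872.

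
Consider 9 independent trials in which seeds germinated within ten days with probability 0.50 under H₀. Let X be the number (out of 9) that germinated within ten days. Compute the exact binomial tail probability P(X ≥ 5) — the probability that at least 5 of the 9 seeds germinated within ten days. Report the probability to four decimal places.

X ~ Binomial(n=9, p=0.50).
P(X ≥ 5) = Σ_{j=5}^{9} C(9,j)·0.50^j·0.50^{9−j}.
= 0.246094 + 0.164062 + 0.070312 + 0.017578 + 0.001953 = 0.5000.

P = 0.5000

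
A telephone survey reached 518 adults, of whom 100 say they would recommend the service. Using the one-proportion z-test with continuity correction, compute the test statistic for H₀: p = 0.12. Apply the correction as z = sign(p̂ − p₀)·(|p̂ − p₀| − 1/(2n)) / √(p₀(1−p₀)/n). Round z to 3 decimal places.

z = 5.049

The sample proportion is 100/518 = 0.19305. p̂ − p₀ = 0.073050.
1/(2n) = 0.000965.
Corrected numerator: |0.073050| − 0.000965 = 0.072085.
Null standard error: √(0.12·0.88/518) = √0.000203861 = 0.014278.
z = +0.072085/0.014278 = 5.049.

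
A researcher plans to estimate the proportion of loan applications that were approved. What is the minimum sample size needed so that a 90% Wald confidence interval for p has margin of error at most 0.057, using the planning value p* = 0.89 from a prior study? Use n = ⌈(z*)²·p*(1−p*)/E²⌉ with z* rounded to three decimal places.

z* = 1.645 at the 90% level.
p*(1−p*) = 0.0979.
(z*)²·p*(1−p*)/E² = 2.706025·0.0979/0.003249 = 81.539.
Rounding up, n = 82.

n = 82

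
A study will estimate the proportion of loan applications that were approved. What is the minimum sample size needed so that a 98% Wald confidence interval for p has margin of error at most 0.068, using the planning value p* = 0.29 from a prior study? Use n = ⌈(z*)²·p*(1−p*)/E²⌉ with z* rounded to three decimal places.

For 98% confidence, z* = 2.326.
p*(1−p*) = 0.2059.
Required n before rounding: 5.410276 × 0.2059 / 0.068² = 240.912.
⌈240.912⌉ = 241.

n = 241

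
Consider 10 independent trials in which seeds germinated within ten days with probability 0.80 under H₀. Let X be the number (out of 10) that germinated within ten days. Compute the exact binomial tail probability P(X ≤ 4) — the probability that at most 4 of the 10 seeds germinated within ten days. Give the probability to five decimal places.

P = 0.00637

X ~ Binomial(n=10, p=0.80).
P(X ≤ 4) = Σ_{j=0}^{4} C(10,j)·0.80^j·0.20^{10−j}.
= 0.000000 + 0.000004 + 0.000074 + 0.000786 + 0.005505 = 0.00637.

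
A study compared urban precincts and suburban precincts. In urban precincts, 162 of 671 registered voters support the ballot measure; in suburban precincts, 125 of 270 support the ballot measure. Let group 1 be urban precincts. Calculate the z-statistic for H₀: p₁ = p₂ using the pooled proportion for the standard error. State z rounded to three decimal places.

Sample proportions: p̂₁ = 162/671 = 0.24143 and p̂₂ = 125/270 = 0.46296.
Pooled p̂ = (162+125)/(671+270) = 287/941 = 0.30499.
SE = √[p̂(1−p̂)(1/n₁+1/n₂)] = √[0.30499·0.69501·(1/671+1/270)] ≈ 0.033181.
z = (p̂₁ − p̂₂)/SE = (0.24143 − 0.46296)/0.033181 = -0.22153/0.033181 = -6.676.

z = -6.676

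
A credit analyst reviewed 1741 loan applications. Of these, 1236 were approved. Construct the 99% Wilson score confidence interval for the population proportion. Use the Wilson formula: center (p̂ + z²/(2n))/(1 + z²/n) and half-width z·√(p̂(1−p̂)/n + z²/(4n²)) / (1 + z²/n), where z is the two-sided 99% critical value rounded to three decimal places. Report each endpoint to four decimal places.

(0.6812, 0.7371)

p̂ = 1236/1741 = 0.70994; z = 2.576, so z² = 6.635776.
1 + z²/n = 1.003811.
Center = (0.70994 + 0.001906)/1.003811 = 0.70914.
Radicand: p̂(1−p̂)/n + z²/(4n²) = 0.000118281 + 0.000000547 = 0.000118828.
Half-width = z·√(radicand)/denom = 2.576·0.010901/1.003811 = 0.02797.
So the interval runs from 0.6812 to 0.7371.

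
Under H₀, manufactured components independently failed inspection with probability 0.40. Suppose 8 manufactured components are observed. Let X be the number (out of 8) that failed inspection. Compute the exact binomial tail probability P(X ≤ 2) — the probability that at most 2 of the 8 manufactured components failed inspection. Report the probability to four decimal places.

P = 0.3154

X ~ Binomial(n=8, p=0.40).
P(X ≤ 2) = C(8,0)·0.40^0·0.60^8 + C(8,1)·0.40^1·0.60^7 + C(8,2)·0.40^2·0.60^6.
= 0.016796 + 0.089580 + 0.209019 = 0.3154.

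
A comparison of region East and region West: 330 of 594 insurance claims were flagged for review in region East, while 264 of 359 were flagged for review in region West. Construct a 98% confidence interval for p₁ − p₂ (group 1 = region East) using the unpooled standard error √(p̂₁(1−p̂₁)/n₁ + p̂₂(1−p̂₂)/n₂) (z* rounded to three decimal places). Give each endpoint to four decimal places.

p̂₁ = 330/594 = 0.55556, p̂₂ = 264/359 = 0.73538; p̂₁ − p̂₂ = -0.17982.
Unpooled SE = √(p̂₁(1−p̂₁)/n₁ + p̂₂(1−p̂₂)/n₂) = √(0.000415679 + 0.000542056) = 0.030947.
z* = 2.326 at the 98% level. Margin of error = 0.07198.
CI: -0.17982 ± 0.07198 = (-0.2518, -0.1078).

(-0.2518, -0.1078)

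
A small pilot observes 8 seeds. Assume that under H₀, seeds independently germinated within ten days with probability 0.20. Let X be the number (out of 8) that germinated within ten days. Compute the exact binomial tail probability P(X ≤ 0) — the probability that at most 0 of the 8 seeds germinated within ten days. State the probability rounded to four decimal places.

X is binomial with n = 8 and p = 0.20.
P(X ≤ 0) = C(8,0)·0.20^0·0.80^8.
= 0.167772 = 0.1678.

P = 0.1678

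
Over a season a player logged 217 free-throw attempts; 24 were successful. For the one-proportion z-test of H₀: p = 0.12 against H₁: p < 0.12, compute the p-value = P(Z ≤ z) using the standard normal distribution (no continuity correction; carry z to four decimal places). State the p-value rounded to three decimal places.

p-value = 0.335

The sample proportion is 24/217 = 0.11060.
Under H₀, SE = √(p₀(1−p₀)/n) = √(0.12·0.88/217) = √0.000486636 = 0.022060.
Test statistic (full precision, shown to 4 dp): z = (24/217 − 0.12)/SE₀ ≈ -0.4262.
p-value = P(Z ≤ z) with z = -0.4262 → 0.335.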